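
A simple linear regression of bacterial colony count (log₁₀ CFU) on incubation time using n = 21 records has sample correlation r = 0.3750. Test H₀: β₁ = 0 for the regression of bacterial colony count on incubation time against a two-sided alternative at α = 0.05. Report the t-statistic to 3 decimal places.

t = r·√(n − 2)/√(1 − r²) = 0.3750·√19/√0.859375 = 1.763.
df = n − 2 = 19.
Two-sided p ≈ 0.0939, which is ≥ 0.05, so fail to reject H₀.
The data do not give significant evidence of a linear association between incubation time and bacterial colony count.

t = 1.763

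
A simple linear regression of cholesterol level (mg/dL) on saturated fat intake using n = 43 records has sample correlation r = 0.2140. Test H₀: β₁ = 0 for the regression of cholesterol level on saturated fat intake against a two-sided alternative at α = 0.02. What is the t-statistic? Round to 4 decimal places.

t = r·√(n − 2)/√(1 − r²) = 0.2140·√41/√0.954204 = 1.4028.
df = n − 2 = 41.
Two-sided p ≈ 0.1682, which is ≥ 0.02, so fail to reject H₀.
The data do not give significant evidence of a linear association between saturated fat intake and cholesterol level.

t = 1.4028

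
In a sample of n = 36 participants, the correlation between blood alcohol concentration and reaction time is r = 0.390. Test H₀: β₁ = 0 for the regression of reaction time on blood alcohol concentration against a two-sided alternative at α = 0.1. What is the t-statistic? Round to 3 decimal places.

t = r·√(n − 2)/√(1 − r²) = 0.390·√34/√0.8479 = 2.470.
df = n − 2 = 34.
Two-sided p ≈ 0.0187, which is < 0.1, so reject H₀.
There is evidence of a linear association between blood alcohol concentration and reaction time.

t = 2.470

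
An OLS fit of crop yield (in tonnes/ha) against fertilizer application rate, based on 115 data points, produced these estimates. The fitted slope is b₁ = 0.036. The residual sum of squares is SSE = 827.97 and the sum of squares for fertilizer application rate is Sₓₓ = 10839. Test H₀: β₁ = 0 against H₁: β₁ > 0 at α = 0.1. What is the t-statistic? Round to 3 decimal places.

t = 1.385

MSE = SSE/(n − 2) = 827.97/113 = 7.32717.
SE(b₁) = √(MSE/Sₓₓ) = √(7.32717/10839) = 0.026.
t = 0.036 / 0.026 = 1.385.
df = n − 2 = 113.
One-sided p ≈ 0.0844, which is < 0.1, so reject H₀.
There is evidence that the true slope on fertilizer application rate is positive.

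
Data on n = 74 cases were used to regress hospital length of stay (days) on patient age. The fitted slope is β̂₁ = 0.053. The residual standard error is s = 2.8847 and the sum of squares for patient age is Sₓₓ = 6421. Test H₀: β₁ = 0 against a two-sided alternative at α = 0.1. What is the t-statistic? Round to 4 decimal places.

t = 1.4722

SE(β̂₁) = s/√Sₓₓ = 2.8847/√6421 = 0.0359997.
t = 0.053 / 0.0359997 = 1.4722.
df = n − 2 = 72.
Two-sided p ≈ 0.1453, which is ≥ 0.1, so fail to reject H₀.
The data do not give significant evidence of an association between patient age and hospital length of stay.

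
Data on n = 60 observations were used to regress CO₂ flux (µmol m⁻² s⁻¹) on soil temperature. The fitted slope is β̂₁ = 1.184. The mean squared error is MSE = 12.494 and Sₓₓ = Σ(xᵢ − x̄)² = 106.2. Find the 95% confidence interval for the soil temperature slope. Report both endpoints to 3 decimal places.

SE(β̂₁) = √(MSE/Sₓₓ) = √(12.494/106.2) = 0.342996.
df = n − 2 = 58.
t* = t_{0.025, 58} = 2.001717.
Margin = t* × SE = 2.001717 × 0.342996 = 0.68658.
CI: 1.184 ± 0.68658 → (0.497, 1.871).
With 95% confidence, each one-unit increase in soil temperature is associated with a change of between 0.497 and 1.871 µmol m⁻² s⁻¹ in CO₂ flux.

(0.497, 1.871)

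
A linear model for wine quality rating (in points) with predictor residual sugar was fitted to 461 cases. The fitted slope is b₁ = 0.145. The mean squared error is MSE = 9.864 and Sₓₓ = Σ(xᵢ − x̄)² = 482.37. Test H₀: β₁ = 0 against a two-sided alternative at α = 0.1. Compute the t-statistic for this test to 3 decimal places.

t = 1.014

SE(b₁) = √(MSE/Sₓₓ) = √(9.864/482.37) = 0.143.
t = 0.145 / 0.143 = 1.014.
df = n − 2 = 459.
Two-sided p ≈ 0.3111, which is ≥ 0.1, so fail to reject H₀.
The data do not give significant evidence of an association between residual sugar and wine quality rating.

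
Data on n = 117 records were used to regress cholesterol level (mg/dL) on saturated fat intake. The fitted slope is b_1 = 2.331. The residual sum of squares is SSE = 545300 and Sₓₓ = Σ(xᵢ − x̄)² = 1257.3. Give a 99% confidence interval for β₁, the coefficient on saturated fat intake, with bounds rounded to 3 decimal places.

MSE = SSE/(n − 2) = 545300/115 = 4741.74.
SE(b_1) = √(MSE/Sₓₓ) = √(4741.74/1257.3) = 1.942.
df = n − 2 = 115.
t* = t_{0.005, 115} = 2.619258.
Margin = t* × SE = 2.619258 × 1.942 = 5.08660.
CI: 2.331 ± 5.08660 → (-2.756, 7.418).
With 99% confidence, each one-unit increase in saturated fat intake is associated with a change of between -2.756 and 7.418 mg/dL in cholesterol level.

(-2.756, 7.418)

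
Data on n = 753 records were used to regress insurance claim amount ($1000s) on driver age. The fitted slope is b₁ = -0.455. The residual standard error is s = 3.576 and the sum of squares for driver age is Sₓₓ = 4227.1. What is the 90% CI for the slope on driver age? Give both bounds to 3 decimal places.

SE(b₁) = s/√Sₓₓ = 3.576/√4227.1 = 0.0550017.
df = n − 2 = 751.
t* = t_{0.05, 751} = 1.646885.
Margin = t* × SE = 1.646885 × 0.0550017 = 0.09058.
CI: -0.455 ± 0.09058 → (-0.546, -0.364).
With 90% confidence, each one-unit increase in driver age is associated with a change of between -0.546 and -0.364 $1000s in insurance claim amount.

(-0.546, -0.364)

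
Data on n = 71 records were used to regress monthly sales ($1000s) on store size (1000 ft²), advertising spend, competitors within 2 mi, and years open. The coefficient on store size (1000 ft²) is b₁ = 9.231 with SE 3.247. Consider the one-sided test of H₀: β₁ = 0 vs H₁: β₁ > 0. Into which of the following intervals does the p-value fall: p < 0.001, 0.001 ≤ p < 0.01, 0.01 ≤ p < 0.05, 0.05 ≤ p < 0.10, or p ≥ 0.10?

t = 9.231 / 3.247 = 2.843.
df = n − k − 1 = 71 − 4 − 1 = 66.
One-sided p = P(T_{66} > t) ≈ 0.0030.
So 0.001 ≤ p < 0.01.

0.001 ≤ p < 0.01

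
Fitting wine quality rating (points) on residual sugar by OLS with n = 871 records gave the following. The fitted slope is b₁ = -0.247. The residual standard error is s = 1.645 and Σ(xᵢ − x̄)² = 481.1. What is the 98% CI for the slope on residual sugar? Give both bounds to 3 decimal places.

SE(b₁) = s/√Sₓₓ = 1.645/√481.1 = 0.0749977.
df = n − 2 = 869.
t* = t_{0.01, 869} = 2.330647.
Margin = t* × SE = 2.330647 × 0.0749977 = 0.17479.
CI: -0.247 ± 0.17479 → (-0.422, -0.072).
With 98% confidence, each one-unit increase in residual sugar is associated with a change of between -0.422 and -0.072 points in wine quality rating.

(-0.422, -0.072)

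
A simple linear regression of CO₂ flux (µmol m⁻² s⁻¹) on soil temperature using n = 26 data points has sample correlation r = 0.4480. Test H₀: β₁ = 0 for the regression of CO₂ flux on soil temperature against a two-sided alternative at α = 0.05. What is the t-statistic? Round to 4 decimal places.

t = r·√(n − 2)/√(1 − r²) = 0.4480·√24/√0.799296 = 2.4549.
df = n − 2 = 24.
Two-sided p ≈ 0.0217, which is < 0.05, so reject H₀.
There is evidence of a linear association between soil temperature and CO₂ flux.

t = 2.4549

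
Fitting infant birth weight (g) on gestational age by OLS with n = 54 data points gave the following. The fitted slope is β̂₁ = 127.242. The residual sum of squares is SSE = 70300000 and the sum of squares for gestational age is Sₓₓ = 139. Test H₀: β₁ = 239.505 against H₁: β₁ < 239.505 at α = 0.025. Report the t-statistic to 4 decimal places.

t = -1.1383

MSE = SSE/(n − 2) = 70300000/52 = 1.35192e+06.
SE(β̂₁) = √(MSE/Sₓₓ) = √(1.35192e+06/139) = 98.6208.
t = (127.242 − 239.505) / 98.6208 = -1.1383.
df = n − 2 = 52.
One-sided p ≈ 0.1301, which is ≥ 0.025, so fail to reject H₀.
The data do not give significant evidence that the true slope on gestational age is below 239.505 g per unit.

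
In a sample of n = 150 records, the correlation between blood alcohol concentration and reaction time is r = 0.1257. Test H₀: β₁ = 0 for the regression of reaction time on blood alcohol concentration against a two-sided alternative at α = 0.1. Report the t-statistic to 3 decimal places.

t = 1.541

t = r·√(n − 2)/√(1 − r²) = 0.1257·√148/√0.9842 = 1.541.
df = n − 2 = 148.
Two-sided p ≈ 0.1253, which is ≥ 0.1, so fail to reject H₀.
The data do not give significant evidence of a linear association between blood alcohol concentration and reaction time.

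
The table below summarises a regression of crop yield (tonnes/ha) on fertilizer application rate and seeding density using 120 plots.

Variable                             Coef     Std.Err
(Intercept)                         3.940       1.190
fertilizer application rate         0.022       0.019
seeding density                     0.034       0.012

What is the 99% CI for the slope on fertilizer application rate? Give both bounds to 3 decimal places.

Read off: b = 0.022, SE = 0.019 for fertilizer application rate.
df = n − k − 1 = 120 − 2 − 1 = 117.
t* = t_{0.005, 117} = 2.618504.
Margin = t* × SE = 2.618504 × 0.019 = 0.04975.
CI: 0.022 ± 0.04975 → (-0.028, 0.072).

(-0.028, 0.072)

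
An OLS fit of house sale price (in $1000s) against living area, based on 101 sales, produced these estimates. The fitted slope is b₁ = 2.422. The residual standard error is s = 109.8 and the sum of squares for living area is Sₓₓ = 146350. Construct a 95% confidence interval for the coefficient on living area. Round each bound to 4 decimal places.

SE(b₁) = s/√Sₓₓ = 109.8/√146350 = 0.287016.
df = n − 2 = 99.
t* = t_{0.025, 99} = 1.984217.
Margin = t* × SE = 1.984217 × 0.287016 = 0.569502.
CI: 2.422 ± 0.569502 → (1.8525, 2.9915).
With 95% confidence, each one-unit increase in living area is associated with a change of between 1.8525 and 2.9915 $1000s in house sale price.

(1.8525, 2.9915)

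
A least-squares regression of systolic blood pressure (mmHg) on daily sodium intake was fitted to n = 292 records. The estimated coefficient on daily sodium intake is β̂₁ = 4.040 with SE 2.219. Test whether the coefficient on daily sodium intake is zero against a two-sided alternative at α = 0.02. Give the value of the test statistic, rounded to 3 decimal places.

H₀: β₁ = 0 vs H₁: β₁ ≠ 0.
t = (β̂₁ − β₁⁰)/SE = 4.040 / 2.219 = 1.821.
df = n − 2 = 292 − 2 = 290.
Two-sided p ≈ 0.0697, which is ≥ 0.02, so fail to reject H₀.
The data do not give significant evidence of an association between daily sodium intake and systolic blood pressure.

t = 1.821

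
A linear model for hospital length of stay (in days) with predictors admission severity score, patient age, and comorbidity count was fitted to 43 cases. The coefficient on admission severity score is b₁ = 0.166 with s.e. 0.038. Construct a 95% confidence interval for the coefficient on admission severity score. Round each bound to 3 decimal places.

df = n − k − 1 = 43 − 3 − 1 = 39.
t* = t_{0.025, 39} = 2.022691.
Margin = t* × SE = 2.022691 × 0.038 = 0.07686.
CI: 0.166 ± 0.07686 → (0.089, 0.243).
With 95% confidence, each one-unit increase in admission severity score is associated with a change of between 0.089 and 0.243 days in hospital length of stay, holding the other predictors fixed.

(0.089, 0.243)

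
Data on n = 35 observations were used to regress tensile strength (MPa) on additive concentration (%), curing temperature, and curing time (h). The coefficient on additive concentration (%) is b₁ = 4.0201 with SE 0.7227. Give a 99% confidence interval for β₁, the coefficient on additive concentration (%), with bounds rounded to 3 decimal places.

(2.037, 6.003)

df = n − k − 1 = 35 − 3 − 1 = 31.
t* = t_{0.005, 31} = 2.744042.
Margin = t* × SE = 2.744042 × 0.7227 = 1.98312.
CI: 4.0201 ± 1.98312 → (2.037, 6.003).
With 99% confidence, each one-unit increase in additive concentration (%) is associated with a change of between 2.037 and 6.003 MPa in tensile strength, holding the other predictors fixed.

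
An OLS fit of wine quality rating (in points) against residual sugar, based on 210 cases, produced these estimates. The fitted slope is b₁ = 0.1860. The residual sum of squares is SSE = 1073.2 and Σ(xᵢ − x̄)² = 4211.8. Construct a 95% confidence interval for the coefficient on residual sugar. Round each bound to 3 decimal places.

MSE = SSE/(n − 2) = 1073.2/208 = 5.15962.
SE(b₁) = √(MSE/Sₓₓ) = √(5.15962/4211.8) = 0.0350005.
df = n − 2 = 208.
t* = t_{0.025, 208} = 1.971435.
Margin = t* × SE = 1.971435 × 0.0350005 = 0.06900.
CI: 0.1860 ± 0.06900 → (0.117, 0.255).
With 95% confidence, each one-unit increase in residual sugar is associated with a change of between 0.117 and 0.255 points in wine quality rating.

(0.117, 0.255)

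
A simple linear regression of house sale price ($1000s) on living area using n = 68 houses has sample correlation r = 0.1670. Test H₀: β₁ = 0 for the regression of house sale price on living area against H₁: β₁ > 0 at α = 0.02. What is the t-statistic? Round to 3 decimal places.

t = r·√(n − 2)/√(1 − r²) = 0.1670·√66/√0.972111 = 1.376.
df = n − 2 = 66.
One-sided p ≈ 0.0867, which is ≥ 0.02, so fail to reject H₀.
The data do not give significant evidence of a linear association between living area and house sale price.

t = 1.376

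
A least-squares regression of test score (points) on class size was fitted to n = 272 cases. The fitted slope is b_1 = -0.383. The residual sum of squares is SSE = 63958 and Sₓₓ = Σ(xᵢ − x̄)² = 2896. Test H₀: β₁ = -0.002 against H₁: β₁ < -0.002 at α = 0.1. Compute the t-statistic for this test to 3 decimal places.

t = -1.332

MSE = SSE/(n − 2) = 63958/270 = 236.881.
SE(b_1) = √(MSE/Sₓₓ) = √(236.881/2896) = 0.286.
t = (-0.383 − (-0.002)) / 0.286 = -1.332.
df = n − 2 = 270.
One-sided p ≈ 0.0920, which is < 0.1, so reject H₀.
There is evidence that the true slope on class size is below -0.002 points per unit.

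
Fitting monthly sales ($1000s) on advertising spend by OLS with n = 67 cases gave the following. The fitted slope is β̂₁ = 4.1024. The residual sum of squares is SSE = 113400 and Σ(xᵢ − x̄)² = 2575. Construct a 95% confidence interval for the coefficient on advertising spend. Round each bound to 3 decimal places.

MSE = SSE/(n − 2) = 113400/65 = 1744.62.
SE(β̂₁) = √(MSE/Sₓₓ) = √(1744.62/2575) = 0.823116.
df = n − 2 = 65.
t* = t_{0.025, 65} = 1.997138.
Margin = t* × SE = 1.997138 × 0.823116 = 1.64388.
CI: 4.1024 ± 1.64388 → (2.459, 5.746).
With 95% confidence, each one-unit increase in advertising spend is associated with a change of between 2.459 and 5.746 $1000s in monthly sales.

(2.459, 5.746)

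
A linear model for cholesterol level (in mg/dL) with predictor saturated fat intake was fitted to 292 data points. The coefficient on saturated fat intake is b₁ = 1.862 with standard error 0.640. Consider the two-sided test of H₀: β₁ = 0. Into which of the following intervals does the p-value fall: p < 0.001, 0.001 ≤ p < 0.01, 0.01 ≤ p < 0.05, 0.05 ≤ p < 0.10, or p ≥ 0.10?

t = 1.862 / 0.640 = 2.909.
df = n − 2 = 292 − 2 = 290.
Two-sided p = 2·P(T_{290} > |t|) ≈ 0.0039.
So 0.001 ≤ p < 0.01.

0.001 ≤ p < 0.01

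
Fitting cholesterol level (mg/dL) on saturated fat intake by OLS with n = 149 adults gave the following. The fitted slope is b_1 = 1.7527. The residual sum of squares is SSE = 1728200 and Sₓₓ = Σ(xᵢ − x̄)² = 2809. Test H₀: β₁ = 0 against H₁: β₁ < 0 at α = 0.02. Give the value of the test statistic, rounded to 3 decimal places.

t = 0.857

MSE = SSE/(n − 2) = 1728200/147 = 11756.5.
SE(b_1) = √(MSE/Sₓₓ) = √(11756.5/2809) = 2.0458.
t = 1.7527 / 2.0458 = 0.857.
df = n − 2 = 147.
One-sided p ≈ 0.8035, which is ≥ 0.02, so fail to reject H₀.
The data do not give significant evidence that the true slope on saturated fat intake is negative.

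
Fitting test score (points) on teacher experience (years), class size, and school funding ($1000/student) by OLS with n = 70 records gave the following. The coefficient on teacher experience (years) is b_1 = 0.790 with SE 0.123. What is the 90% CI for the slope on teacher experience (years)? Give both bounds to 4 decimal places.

(0.5848, 0.9952)

df = n − k − 1 = 70 − 3 − 1 = 66.
t* = t_{0.05, 66} = 1.668271.
Margin = t* × SE = 1.668271 × 0.123 = 0.205197.
CI: 0.790 ± 0.205197 → (0.5848, 0.9952).
With 90% confidence, each one-unit increase in teacher experience (years) is associated with a change of between 0.5848 and 0.9952 points in test score, holding the other predictors fixed.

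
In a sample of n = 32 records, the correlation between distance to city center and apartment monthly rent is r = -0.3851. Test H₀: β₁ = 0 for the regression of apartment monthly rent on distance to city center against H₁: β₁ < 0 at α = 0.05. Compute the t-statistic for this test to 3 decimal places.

t = r·√(n − 2)/√(1 − r²) = -0.3851·√30/√0.851698 = -2.286.
df = n − 2 = 30.
One-sided p ≈ 0.0148, which is < 0.05, so reject H₀.
There is evidence of a linear association between distance to city center and apartment monthly rent.

t = -2.286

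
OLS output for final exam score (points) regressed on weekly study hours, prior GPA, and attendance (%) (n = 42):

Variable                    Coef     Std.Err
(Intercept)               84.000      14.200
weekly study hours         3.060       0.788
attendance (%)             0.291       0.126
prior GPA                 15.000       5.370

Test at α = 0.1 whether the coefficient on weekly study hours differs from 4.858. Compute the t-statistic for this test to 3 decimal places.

t = -2.282

Read off: b = 3.060, SE = 0.788 for weekly study hours.
H₀: β₁ = 4.858 vs H₁: β₁ ≠ 4.858.
t = (3.060 − 4.858) / 0.788 = -2.282.
df = n − k − 1 = 42 − 3 − 1 = 38.
Two-sided p ≈ 0.0282, which is < 0.1, so reject H₀.
There is evidence that the true slope on weekly study hours differs from 4.858 points per unit, holding the other predictors fixed.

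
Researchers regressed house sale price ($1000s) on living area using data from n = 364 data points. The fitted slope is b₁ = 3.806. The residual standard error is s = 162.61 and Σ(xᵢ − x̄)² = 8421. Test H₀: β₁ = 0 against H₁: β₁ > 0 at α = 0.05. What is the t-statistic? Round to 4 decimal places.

SE(b₁) = s/√Sₓₓ = 162.61/√8421 = 1.77201.
t = 3.806 / 1.77201 = 2.1478.
df = n − 2 = 362.
One-sided p ≈ 0.0162, which is < 0.05, so reject H₀.
There is evidence that the true slope on living area is positive.

t = 2.1478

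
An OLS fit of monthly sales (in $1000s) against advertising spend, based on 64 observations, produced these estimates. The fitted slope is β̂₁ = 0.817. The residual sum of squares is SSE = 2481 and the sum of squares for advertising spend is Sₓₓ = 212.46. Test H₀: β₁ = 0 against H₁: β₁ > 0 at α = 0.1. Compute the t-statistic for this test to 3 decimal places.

MSE = SSE/(n − 2) = 2481/62 = 40.0161.
SE(β̂₁) = √(MSE/Sₓₓ) = √(40.0161/212.46) = 0.433989.
t = 0.817 / 0.433989 = 1.883.
df = n − 2 = 62.
One-sided p ≈ 0.0322, which is < 0.1, so reject H₀.
There is evidence that the true slope on advertising spend is positive.

t = 1.883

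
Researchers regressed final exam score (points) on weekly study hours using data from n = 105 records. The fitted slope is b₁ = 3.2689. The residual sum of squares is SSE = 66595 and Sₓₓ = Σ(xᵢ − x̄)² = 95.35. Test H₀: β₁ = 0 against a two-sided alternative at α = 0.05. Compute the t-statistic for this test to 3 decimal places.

t = 1.255

MSE = SSE/(n − 2) = 66595/103 = 646.553.
SE(b₁) = √(MSE/Sₓₓ) = √(646.553/95.35) = 2.60401.
t = 3.2689 / 2.60401 = 1.255.
df = n − 2 = 103.
Two-sided p ≈ 0.2122, which is ≥ 0.05, so fail to reject H₀.
The data do not give significant evidence of an association between weekly study hours and final exam score.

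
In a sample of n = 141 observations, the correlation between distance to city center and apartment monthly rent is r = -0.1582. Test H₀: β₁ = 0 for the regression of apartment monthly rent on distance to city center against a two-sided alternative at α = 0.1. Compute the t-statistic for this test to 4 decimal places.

t = r·√(n − 2)/√(1 − r²) = -0.1582·√139/√0.974973 = -1.8889.
df = n − 2 = 139.
Two-sided p ≈ 0.0610, which is < 0.1, so reject H₀.
There is evidence of a linear association between distance to city center and apartment monthly rent.

t = -1.8889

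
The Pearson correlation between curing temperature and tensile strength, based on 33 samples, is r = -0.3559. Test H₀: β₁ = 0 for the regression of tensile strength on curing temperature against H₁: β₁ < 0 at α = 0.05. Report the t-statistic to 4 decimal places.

t = -2.1204

t = r·√(n − 2)/√(1 − r²) = -0.3559·√31/√0.873335 = -2.1204.
df = n − 2 = 31.
One-sided p ≈ 0.0210, which is < 0.05, so reject H₀.
There is evidence of a linear association between curing temperature and tensile strength.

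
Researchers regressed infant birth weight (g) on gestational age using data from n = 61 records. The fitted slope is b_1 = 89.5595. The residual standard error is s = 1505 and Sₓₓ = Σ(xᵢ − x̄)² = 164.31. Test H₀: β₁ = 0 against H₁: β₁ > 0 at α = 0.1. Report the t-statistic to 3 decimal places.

SE(b_1) = s/√Sₓₓ = 1505/√164.31 = 117.41.
t = 89.5595 / 117.41 = 0.763.
df = n − 2 = 59.
One-sided p ≈ 0.2243, which is ≥ 0.1, so fail to reject H₀.
The data do not give significant evidence that the true slope on gestational age is positive.

t = 0.763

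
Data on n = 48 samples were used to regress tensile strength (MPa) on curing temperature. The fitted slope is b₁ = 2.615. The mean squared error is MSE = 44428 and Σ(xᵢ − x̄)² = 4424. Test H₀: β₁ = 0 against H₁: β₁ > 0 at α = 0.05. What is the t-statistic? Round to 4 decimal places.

SE(b₁) = √(MSE/Sₓₓ) = √(44428/4424) = 3.16899.
t = 2.615 / 3.16899 = 0.8252.
df = n − 2 = 46.
One-sided p ≈ 0.2068, which is ≥ 0.05, so fail to reject H₀.
The data do not give significant evidence that the true slope on curing temperature is positive.

t = 0.8252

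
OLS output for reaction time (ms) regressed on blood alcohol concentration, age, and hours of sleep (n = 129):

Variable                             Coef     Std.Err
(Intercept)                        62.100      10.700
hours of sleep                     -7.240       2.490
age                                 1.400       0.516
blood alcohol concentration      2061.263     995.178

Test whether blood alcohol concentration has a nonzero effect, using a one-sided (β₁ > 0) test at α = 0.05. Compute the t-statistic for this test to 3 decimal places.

Read off: b = 2061.263, SE = 995.178 for blood alcohol concentration.
H₀: β₁ = 0 vs H₁: β₁ > 0.
t = 2061.263 / 995.178 = 2.071.
df = n − k − 1 = 129 − 3 − 1 = 125.
One-sided p ≈ 0.0202, which is < 0.05, so reject H₀.
There is evidence that the true slope on blood alcohol concentration is positive, holding the other predictors fixed.

t = 2.071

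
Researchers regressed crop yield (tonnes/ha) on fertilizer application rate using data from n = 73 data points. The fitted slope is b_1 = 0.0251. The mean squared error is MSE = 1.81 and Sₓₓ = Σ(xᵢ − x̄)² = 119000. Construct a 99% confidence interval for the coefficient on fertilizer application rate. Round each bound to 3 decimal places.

SE(b_1) = √(MSE/Sₓₓ) = √(1.81/119000) = 0.00390001.
df = n − 2 = 71.
t* = t_{0.005, 71} = 2.646863.
Margin = t* × SE = 2.646863 × 0.00390001 = 0.01032.
CI: 0.0251 ± 0.01032 → (0.015, 0.035).
With 99% confidence, each one-unit increase in fertilizer application rate is associated with a change of between 0.015 and 0.035 tonnes/ha in crop yield.

(0.015, 0.035)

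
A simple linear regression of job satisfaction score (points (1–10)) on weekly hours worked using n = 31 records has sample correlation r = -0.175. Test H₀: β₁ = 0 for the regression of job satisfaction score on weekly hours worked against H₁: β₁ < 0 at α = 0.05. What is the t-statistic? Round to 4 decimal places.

t = r·√(n − 2)/√(1 − r²) = -0.175·√29/√0.969375 = -0.9572.
df = n − 2 = 29.
One-sided p ≈ 0.1732, which is ≥ 0.05, so fail to reject H₀.
The data do not give significant evidence of a linear association between weekly hours worked and job satisfaction score.

t = -0.9572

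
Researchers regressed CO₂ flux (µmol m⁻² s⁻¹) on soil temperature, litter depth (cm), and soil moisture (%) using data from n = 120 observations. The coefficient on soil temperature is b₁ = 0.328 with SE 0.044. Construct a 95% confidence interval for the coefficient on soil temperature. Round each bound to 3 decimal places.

df = n − k − 1 = 120 − 3 − 1 = 116.
t* = t_{0.025, 116} = 1.980626.
Margin = t* × SE = 1.980626 × 0.044 = 0.08715.
CI: 0.328 ± 0.08715 → (0.241, 0.415).
With 95% confidence, each one-unit increase in soil temperature is associated with a change of between 0.241 and 0.415 µmol m⁻² s⁻¹ in CO₂ flux, holding the other predictors fixed.

(0.241, 0.415)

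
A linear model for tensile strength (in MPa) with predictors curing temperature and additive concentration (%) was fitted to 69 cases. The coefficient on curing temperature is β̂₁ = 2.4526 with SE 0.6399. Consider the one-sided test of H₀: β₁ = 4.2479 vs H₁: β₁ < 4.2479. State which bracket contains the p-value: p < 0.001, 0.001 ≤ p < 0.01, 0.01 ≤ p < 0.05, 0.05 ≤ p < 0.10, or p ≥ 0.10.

t = (2.4526 − 4.2479) / 0.6399 = -2.806.
df = n − k − 1 = 69 − 2 − 1 = 66.
One-sided p = P(T_{66} < t) ≈ 0.0033.
So 0.001 ≤ p < 0.01.

0.001 ≤ p < 0.01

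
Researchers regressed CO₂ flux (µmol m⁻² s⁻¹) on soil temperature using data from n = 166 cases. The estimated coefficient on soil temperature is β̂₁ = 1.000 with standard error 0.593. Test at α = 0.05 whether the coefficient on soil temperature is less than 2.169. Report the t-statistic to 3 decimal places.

H₀: β₁ = 2.169 vs H₁: β₁ < 2.169.
t = (β̂₁ − β₁⁰)/SE = (1.000 − 2.169) / 0.593 = -1.971.
df = n − 2 = 166 − 2 = 164.
One-sided p ≈ 0.0252, which is < 0.05, so reject H₀.
There is evidence that the true slope on soil temperature is below 2.169 µmol m⁻² s⁻¹ per unit.

t = -1.971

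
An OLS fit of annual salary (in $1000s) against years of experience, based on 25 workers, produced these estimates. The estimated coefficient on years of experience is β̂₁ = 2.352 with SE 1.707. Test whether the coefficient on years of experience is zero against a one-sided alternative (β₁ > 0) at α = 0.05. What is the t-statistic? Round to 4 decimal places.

H₀: β₁ = 0 vs H₁: β₁ > 0.
t = (β̂₁ − β₁⁰)/SE = 2.352 / 1.707 = 1.3779.
df = n − 2 = 25 − 2 = 23.
One-sided p ≈ 0.0908, which is ≥ 0.05, so fail to reject H₀.
The data do not give significant evidence that the true slope on years of experience is positive.

t = 1.3779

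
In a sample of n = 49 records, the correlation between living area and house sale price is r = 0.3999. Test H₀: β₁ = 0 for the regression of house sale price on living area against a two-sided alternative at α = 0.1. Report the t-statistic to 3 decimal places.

t = 2.991

t = r·√(n − 2)/√(1 − r²) = 0.3999·√47/√0.84008 = 2.991.
df = n − 2 = 47.
Two-sided p ≈ 0.0044, which is < 0.1, so reject H₀.
There is evidence of a linear association between living area and house sale price.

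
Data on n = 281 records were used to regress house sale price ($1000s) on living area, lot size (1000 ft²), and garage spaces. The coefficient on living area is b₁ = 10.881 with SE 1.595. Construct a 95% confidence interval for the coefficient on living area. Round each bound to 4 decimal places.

df = n − k − 1 = 281 − 3 − 1 = 277.
t* = t_{0.025, 277} = 1.968565.
Margin = t* × SE = 1.968565 × 1.595 = 3.139861.
CI: 10.881 ± 3.139861 → (7.7411, 14.0209).
With 95% confidence, each one-unit increase in living area is associated with a change of between 7.7411 and 14.0209 $1000s in house sale price, holding the other predictors fixed.

(7.7411, 14.0209)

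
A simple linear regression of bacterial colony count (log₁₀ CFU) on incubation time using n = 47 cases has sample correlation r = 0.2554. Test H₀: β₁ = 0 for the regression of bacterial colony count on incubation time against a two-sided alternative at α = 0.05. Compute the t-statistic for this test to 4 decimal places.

t = r·√(n − 2)/√(1 − r²) = 0.2554·√45/√0.934771 = 1.7720.
df = n − 2 = 45.
Two-sided p ≈ 0.0832, which is ≥ 0.05, so fail to reject H₀.
The data do not give significant evidence of a linear association between incubation time and bacterial colony count.

t = 1.7720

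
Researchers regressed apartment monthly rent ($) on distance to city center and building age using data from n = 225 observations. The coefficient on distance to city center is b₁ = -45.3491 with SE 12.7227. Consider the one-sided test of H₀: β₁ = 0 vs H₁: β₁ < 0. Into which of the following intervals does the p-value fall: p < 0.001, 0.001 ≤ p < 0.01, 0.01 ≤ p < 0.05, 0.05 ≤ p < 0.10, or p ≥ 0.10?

p < 0.001

t = -45.3491 / 12.7227 = -3.564.
df = n − k − 1 = 225 − 2 − 1 = 222.
One-sided p = P(T_{222} < t) ≈ 0.0002.
So p < 0.001.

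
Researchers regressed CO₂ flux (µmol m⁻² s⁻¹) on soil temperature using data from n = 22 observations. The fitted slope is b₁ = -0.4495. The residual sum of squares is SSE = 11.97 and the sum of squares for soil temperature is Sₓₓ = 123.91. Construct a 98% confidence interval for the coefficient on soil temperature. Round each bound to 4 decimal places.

MSE = SSE/(n − 2) = 11.97/20 = 0.5985.
SE(b₁) = √(MSE/Sₓₓ) = √(0.5985/123.91) = 0.0694991.
df = n − 2 = 20.
t* = t_{0.01, 20} = 2.527977.
Margin = t* × SE = 2.527977 × 0.0694991 = 0.175692.
CI: -0.4495 ± 0.175692 → (-0.6252, -0.2738).
With 98% confidence, each one-unit increase in soil temperature is associated with a change of between -0.6252 and -0.2738 µmol m⁻² s⁻¹ in CO₂ flux.

(-0.6252, -0.2738)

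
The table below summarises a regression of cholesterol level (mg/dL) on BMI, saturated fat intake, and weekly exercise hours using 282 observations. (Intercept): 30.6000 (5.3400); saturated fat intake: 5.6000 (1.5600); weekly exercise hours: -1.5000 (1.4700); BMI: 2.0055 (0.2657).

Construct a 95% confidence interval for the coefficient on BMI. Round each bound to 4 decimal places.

Read off: b = 2.0055, SE = 0.2657 for BMI.
df = n − k − 1 = 282 − 3 − 1 = 278.
t* = t_{0.025, 278} = 1.968534.
Margin = t* × SE = 1.968534 × 0.2657 = 0.523039.
CI: 2.0055 ± 0.523039 → (1.4825, 2.5285).

(1.4825, 2.5285)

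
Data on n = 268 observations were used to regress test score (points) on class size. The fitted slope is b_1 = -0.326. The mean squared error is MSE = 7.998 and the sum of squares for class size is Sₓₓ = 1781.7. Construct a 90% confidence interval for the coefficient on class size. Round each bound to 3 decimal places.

(-0.437, -0.215)

SE(b_1) = √(MSE/Sₓₓ) = √(7.998/1781.7) = 0.0669998.
df = n − 2 = 266.
t* = t_{0.05, 266} = 1.650602.
Margin = t* × SE = 1.650602 × 0.0669998 = 0.11059.
CI: -0.326 ± 0.11059 → (-0.437, -0.215).
With 90% confidence, each one-unit increase in class size is associated with a change of between -0.437 and -0.215 points in test score.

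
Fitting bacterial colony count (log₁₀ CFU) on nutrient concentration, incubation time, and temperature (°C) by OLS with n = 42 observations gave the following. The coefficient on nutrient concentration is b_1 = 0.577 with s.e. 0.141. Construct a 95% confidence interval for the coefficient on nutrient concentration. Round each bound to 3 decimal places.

df = n − k − 1 = 42 − 3 − 1 = 38.
t* = t_{0.025, 38} = 2.024394.
Margin = t* × SE = 2.024394 × 0.141 = 0.28544.
CI: 0.577 ± 0.28544 → (0.292, 0.862).
With 95% confidence, each one-unit increase in nutrient concentration is associated with a change of between 0.292 and 0.862 log₁₀ CFU in bacterial colony count, holding the other predictors fixed.

(0.292, 0.862)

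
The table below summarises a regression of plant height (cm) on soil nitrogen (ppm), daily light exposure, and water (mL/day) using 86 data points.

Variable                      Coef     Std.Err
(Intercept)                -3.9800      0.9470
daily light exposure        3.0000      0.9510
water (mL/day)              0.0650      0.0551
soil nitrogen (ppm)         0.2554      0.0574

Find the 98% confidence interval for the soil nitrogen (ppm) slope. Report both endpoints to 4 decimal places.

Read off: b = 0.2554, SE = 0.0574 for soil nitrogen (ppm).
df = n − k − 1 = 86 − 3 − 1 = 82.
t* = t_{0.01, 82} = 2.372687.
Margin = t* × SE = 2.372687 × 0.0574 = 0.136192.
CI: 0.2554 ± 0.136192 → (0.1192, 0.3916).

(0.1192, 0.3916)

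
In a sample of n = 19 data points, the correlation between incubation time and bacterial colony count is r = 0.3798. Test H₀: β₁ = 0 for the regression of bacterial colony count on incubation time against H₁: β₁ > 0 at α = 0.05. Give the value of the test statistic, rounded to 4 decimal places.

t = 1.6928

t = r·√(n − 2)/√(1 − r²) = 0.3798·√17/√0.855752 = 1.6928.
df = n − 2 = 17.
One-sided p ≈ 0.0544, which is ≥ 0.05, so fail to reject H₀.
The data do not give significant evidence of a linear association between incubation time and bacterial colony count.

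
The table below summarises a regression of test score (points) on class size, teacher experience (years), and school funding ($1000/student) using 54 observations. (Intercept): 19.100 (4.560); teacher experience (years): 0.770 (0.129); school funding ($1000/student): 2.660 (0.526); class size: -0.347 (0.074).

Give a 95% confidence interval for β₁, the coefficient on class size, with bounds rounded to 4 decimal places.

(-0.4956, -0.1984)

Read off: b = -0.347, SE = 0.074 for class size.
df = n − k − 1 = 54 − 3 − 1 = 50.
t* = t_{0.025, 50} = 2.008559.
Margin = t* × SE = 2.008559 × 0.074 = 0.148633.
CI: -0.347 ± 0.148633 → (-0.4956, -0.1984).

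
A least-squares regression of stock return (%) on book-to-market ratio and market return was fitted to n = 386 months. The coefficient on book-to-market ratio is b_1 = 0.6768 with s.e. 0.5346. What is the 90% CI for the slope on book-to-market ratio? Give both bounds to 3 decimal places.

(-0.205, 1.558)

df = n − k − 1 = 386 − 2 − 1 = 383.
t* = t_{0.05, 383} = 1.648842.
Margin = t* × SE = 1.648842 × 0.5346 = 0.88147.
CI: 0.6768 ± 0.88147 → (-0.205, 1.558).
With 90% confidence, each one-unit increase in book-to-market ratio is associated with a change of between -0.205 and 1.558 % in stock return, holding the other predictors fixed.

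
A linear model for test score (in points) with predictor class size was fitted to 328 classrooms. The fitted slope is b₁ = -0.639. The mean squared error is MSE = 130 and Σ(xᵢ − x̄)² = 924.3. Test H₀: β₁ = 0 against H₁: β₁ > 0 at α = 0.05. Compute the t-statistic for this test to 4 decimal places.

t = -1.7039

SE(b₁) = √(MSE/Sₓₓ) = √(130/924.3) = 0.375029.
t = -0.639 / 0.375029 = -1.7039.
df = n − 2 = 326.
One-sided p ≈ 0.9553, which is ≥ 0.05, so fail to reject H₀.
The data do not give significant evidence that the true slope on class size is positive.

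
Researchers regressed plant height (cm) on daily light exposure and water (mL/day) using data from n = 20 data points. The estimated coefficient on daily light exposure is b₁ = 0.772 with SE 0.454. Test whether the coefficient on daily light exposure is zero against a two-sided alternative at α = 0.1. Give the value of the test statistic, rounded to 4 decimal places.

t = 1.7004

H₀: β₁ = 0 vs H₁: β₁ ≠ 0.
t = (b₁ − β₁⁰)/SE = 0.772 / 0.454 = 1.7004.
df = n − k − 1 = 20 − 2 − 1 = 17.
Two-sided p ≈ 0.1073, which is ≥ 0.1, so fail to reject H₀.
The data do not give significant evidence of an association between daily light exposure and plant height, after adjusting for the other predictors.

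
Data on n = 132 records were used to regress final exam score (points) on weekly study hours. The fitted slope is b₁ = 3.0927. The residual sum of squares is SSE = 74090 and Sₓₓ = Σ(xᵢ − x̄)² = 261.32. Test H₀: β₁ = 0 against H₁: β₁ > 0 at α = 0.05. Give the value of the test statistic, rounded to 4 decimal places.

t = 2.0942

MSE = SSE/(n − 2) = 74090/130 = 569.923.
SE(b₁) = √(MSE/Sₓₓ) = √(569.923/261.32) = 1.4768.
t = 3.0927 / 1.4768 = 2.0942.
df = n − 2 = 130.
One-sided p ≈ 0.0191, which is < 0.05, so reject H₀.
There is evidence that the true slope on weekly study hours is positive.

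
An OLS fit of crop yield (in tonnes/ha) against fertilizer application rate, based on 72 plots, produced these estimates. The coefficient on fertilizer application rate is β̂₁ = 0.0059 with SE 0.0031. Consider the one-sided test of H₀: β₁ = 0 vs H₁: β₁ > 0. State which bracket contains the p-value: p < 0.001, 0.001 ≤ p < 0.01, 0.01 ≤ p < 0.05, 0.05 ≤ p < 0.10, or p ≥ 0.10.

0.01 ≤ p < 0.05

t = 0.0059 / 0.0031 = 1.903.
df = n − 2 = 72 − 2 = 70.
One-sided p = P(T_{70} > t) ≈ 0.0306.
So 0.01 ≤ p < 0.05.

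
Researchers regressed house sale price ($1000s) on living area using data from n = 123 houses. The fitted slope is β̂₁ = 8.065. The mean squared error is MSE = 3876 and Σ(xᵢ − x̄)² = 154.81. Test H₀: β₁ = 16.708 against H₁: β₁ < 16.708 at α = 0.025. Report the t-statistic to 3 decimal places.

SE(β̂₁) = √(MSE/Sₓₓ) = √(3876/154.81) = 5.00371.
t = (8.065 − 16.708) / 5.00371 = -1.727.
df = n − 2 = 121.
One-sided p ≈ 0.0433, which is ≥ 0.025, so fail to reject H₀.
The data do not give significant evidence that the true slope on living area is below 16.708 $1000s per unit.

t = -1.727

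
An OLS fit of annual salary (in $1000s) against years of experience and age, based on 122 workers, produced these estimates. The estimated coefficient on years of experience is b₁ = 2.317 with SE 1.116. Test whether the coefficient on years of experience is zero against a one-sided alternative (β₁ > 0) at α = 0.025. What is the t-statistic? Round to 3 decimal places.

t = 2.076

H₀: β₁ = 0 vs H₁: β₁ > 0.
t = (b₁ − β₁⁰)/SE = 2.317 / 1.116 = 2.076.
df = n − k − 1 = 122 − 2 − 1 = 119.
One-sided p ≈ 0.0200, which is < 0.025, so reject H₀.
There is evidence that the true slope on years of experience is positive, holding the other predictors fixed.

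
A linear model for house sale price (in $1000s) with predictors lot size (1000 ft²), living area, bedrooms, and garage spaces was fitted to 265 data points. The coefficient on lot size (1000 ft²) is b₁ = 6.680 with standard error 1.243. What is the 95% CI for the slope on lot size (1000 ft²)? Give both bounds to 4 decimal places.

(4.2324, 9.1276)

df = n − k − 1 = 265 − 4 − 1 = 260.
t* = t_{0.025, 260} = 1.96913.
Margin = t* × SE = 1.96913 × 1.243 = 2.447629.
CI: 6.680 ± 2.447629 → (4.2324, 9.1276).
With 95% confidence, each one-unit increase in lot size (1000 ft²) is associated with a change of between 4.2324 and 9.1276 $1000s in house sale price, holding the other predictors fixed.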